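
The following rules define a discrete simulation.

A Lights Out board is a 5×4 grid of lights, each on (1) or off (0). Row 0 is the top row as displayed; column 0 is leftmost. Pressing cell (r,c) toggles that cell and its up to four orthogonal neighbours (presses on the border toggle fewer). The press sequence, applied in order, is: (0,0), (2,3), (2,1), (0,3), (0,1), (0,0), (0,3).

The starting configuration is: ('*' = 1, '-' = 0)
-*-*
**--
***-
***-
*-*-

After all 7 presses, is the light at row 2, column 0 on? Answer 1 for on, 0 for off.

0

0) -*-*
**--
***-
***-
*-*-
1) *--*
-*--
***-
***-
*-*-
2) *--*
-*-*
**-*
****
*-*-
3) *--*
---*
--**
*-**
*-*-
4) *-*-
----
--**
*-**
*-*-
5) -*--
-*--
--**
*-**
*-*-
6) *---
**--
--**
*-**
*-*-
7) *-**
**-*
--**
*-**
*-*-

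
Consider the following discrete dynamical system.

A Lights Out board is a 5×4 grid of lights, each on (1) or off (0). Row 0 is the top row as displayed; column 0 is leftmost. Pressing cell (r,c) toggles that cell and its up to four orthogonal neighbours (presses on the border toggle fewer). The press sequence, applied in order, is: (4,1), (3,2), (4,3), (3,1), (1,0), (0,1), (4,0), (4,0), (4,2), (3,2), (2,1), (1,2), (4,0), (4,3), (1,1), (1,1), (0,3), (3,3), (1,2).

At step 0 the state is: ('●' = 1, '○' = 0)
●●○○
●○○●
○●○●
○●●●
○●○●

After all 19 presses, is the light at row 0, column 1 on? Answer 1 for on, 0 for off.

0

t=0: ●●○○
●○○●
○●○●
○●●●
○●○●
t=1: ●●○○
●○○●
○●○●
○○●●
●○●●
t=2: ●●○○
●○○●
○●●●
○●○○
●○○●
t=3: ●●○○
●○○●
○●●●
○●○●
●○●○
t=4: ●●○○
●○○●
○○●●
●○●●
●●●○
t=5: ○●○○
○●○●
●○●●
●○●●
●●●○
t=6: ●○●○
○○○●
●○●●
●○●●
●●●○
t=7: ●○●○
○○○●
●○●●
○○●●
○○●○
t=8: ●○●○
○○○●
●○●●
●○●●
●●●○
t=9: ●○●○
○○○●
●○●●
●○○●
●○○●
t=10: ●○●○
○○○●
●○○●
●●●○
●○●●
t=11: ●○●○
○●○●
○●●●
●○●○
●○●●
t=12: ●○○○
○○●○
○●○●
●○●○
●○●●
t=13: ●○○○
○○●○
○●○●
○○●○
○●●●
t=14: ●○○○
○○●○
○●○●
○○●●
○●○○
t=15: ●●○○
●●○○
○○○●
○○●●
○●○○
t=16: ●○○○
○○●○
○●○●
○○●●
○●○○
t=17: ●○●●
○○●●
○●○●
○○●●
○●○○
t=18: ●○●●
○○●●
○●○○
○○○○
○●○●
t=19: ●○○●
○●○○
○●●○
○○○○
○●○●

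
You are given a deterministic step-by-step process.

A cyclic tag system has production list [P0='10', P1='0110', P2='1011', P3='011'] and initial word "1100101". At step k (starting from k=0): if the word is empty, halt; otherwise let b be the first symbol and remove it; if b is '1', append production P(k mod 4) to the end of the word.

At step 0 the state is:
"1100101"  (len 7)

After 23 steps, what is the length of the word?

31

[0] "1100101"  (len 7)
[1] "10010110"  (len 8)
[2] "00101100110"  (len 11)
[3] "0101100110"  (len 10)
[4] "101100110"  (len 9)
[5] "0110011010"  (len 10)
[6] "110011010"  (len 9)
[7] "100110101011"  (len 12)
[8] "00110101011011"  (len 14)
[9] "0110101011011"  (len 13)
[10] "110101011011"  (len 12)
[11] "101010110111011"  (len 15)
[12] "01010110111011011"  (len 17)
[13] "1010110111011011"  (len 16)
[14] "0101101110110110110"  (len 19)
[15] "101101110110110110"  (len 18)
[16] "01101110110110110011"  (len 20)
[17] "1101110110110110011"  (len 19)
[18] "1011101101101100110110"  (len 22)
[19] "0111011011011001101101011"  (len 25)
[20] "111011011011001101101011"  (len 24)
[21] "1101101101100110110101110"  (len 25)
[22] "1011011011001101101011100110"  (len 28)
[23] "0110110110011011010111001101011"  (len 31)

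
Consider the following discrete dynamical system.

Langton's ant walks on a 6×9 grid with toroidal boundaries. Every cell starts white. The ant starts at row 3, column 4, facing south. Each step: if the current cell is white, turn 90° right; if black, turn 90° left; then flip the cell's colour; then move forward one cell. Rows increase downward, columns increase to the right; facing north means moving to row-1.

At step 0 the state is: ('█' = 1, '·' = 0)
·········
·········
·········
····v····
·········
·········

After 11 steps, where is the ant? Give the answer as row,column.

0) ·········
·········
·········
····v····
·········
·········
1) ·········
·········
·········
···<█····
·········
·········
2) ·········
·········
···^·····
···██····
·········
·········
3) ·········
·········
···█>····
···██····
·········
·········
4) ·········
·········
···██····
···█v····
·········
·········
5) ·········
·········
···██····
···█·>···
·········
·········
6) ·········
·········
···██····
···█·█···
·····v···
·········
7) ·········
·········
···██····
···█·█···
····<█···
·········
8) ·········
·········
···██····
···█^█···
····██···
·········
9) ·········
·········
···██····
···██>···
····██···
·········
10) ·········
·········
···██^···
···██····
····██···
·········
11) ·········
·········
···███>··
···██····
····██···
·········

2,6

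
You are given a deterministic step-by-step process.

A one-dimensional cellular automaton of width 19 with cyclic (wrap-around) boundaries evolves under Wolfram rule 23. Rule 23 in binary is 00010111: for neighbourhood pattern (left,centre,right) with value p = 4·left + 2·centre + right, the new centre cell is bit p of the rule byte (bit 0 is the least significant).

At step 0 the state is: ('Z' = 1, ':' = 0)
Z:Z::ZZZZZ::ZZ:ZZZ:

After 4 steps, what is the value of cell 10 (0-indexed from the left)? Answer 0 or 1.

[0] Z:Z::ZZZZZ::ZZ:ZZZ:
[1] Z:ZZZ:::::ZZ:::::::
[2] Z::::ZZZZZ::ZZZZZZZ
[3] :ZZZZ:::::ZZ:::::::
[4] Z::::ZZZZZ::ZZZZZZZ

0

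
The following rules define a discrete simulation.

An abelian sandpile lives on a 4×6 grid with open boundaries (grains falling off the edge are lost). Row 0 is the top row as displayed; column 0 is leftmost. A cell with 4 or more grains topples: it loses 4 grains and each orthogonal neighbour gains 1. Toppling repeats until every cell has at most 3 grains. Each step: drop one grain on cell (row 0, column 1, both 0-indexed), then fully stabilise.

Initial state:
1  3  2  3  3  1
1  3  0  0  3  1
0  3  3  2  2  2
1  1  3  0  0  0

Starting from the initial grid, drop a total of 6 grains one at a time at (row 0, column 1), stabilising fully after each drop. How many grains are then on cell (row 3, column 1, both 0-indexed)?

k=0  1  3  2  3  3  1
1  3  0  0  3  1
0  3  3  2  2  2
1  1  3  0  0  0
k=1  2  1  3  3  3  1
2  1  2  0  3  1
1  1  1  3  2  2
1  3  0  1  0  0
k=2  2  2  3  3  3  1
2  1  2  0  3  1
1  1  1  3  2  2
1  3  0  1  0  0
k=3  2  3  3  3  3  1
2  1  2  0  3  1
1  1  1  3  2  2
1  3  0  1  0  0
k=4  3  1  1  1  1  2
2  2  3  2  0  2
1  1  1  3  3  2
1  3  0  1  0  0
k=5  3  2  1  1  1  2
2  2  3  2  0  2
1  1  1  3  3  2
1  3  0  1  0  0
k=6  3  3  1  1  1  2
2  2  3  2  0  2
1  1  1  3  3  2
1  3  0  1  0  0

3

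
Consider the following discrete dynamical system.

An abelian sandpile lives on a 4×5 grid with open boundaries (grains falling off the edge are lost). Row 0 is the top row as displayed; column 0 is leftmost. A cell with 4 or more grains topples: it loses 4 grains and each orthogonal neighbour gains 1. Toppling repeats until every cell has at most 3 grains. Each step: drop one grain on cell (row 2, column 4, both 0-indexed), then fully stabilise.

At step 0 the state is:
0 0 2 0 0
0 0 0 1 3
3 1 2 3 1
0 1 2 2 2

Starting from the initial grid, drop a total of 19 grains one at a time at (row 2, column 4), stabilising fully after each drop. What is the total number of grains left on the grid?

27

[0] 0 0 2 0 0
0 0 0 1 3
3 1 2 3 1
0 1 2 2 2
[1] 0 0 2 0 0
0 0 0 1 3
3 1 2 3 2
0 1 2 2 2
[2] 0 0 2 0 0
0 0 0 1 3
3 1 2 3 3
0 1 2 2 2
[3] 0 0 2 0 1
0 0 0 3 0
3 1 3 0 2
0 1 2 3 3
[4] 0 0 2 0 1
0 0 0 3 0
3 1 3 0 3
0 1 2 3 3
[5] 0 0 2 0 1
0 0 0 3 1
3 1 3 2 1
0 1 3 0 1
[6] 0 0 2 0 1
0 0 0 3 1
3 1 3 2 2
0 1 3 0 1
[7] 0 0 2 0 1
0 0 0 3 1
3 1 3 2 3
0 1 3 0 1
[8] 0 0 2 0 1
0 0 0 3 2
3 1 3 3 0
0 1 3 0 2
[9] 0 0 2 0 1
0 0 0 3 2
3 1 3 3 1
0 1 3 0 2
[10] 0 0 2 0 1
0 0 0 3 2
3 1 3 3 2
0 1 3 0 2
[11] 0 0 2 0 1
0 0 0 3 2
3 1 3 3 3
0 1 3 0 2
[12] 0 0 2 1 2
0 0 2 1 0
3 2 1 2 2
0 2 0 2 3
[13] 0 0 2 1 2
0 0 2 1 0
3 2 1 2 3
0 2 0 2 3
[14] 0 0 2 1 2
0 0 2 1 1
3 2 1 3 1
0 2 0 3 0
[15] 0 0 2 1 2
0 0 2 1 1
3 2 1 3 2
0 2 0 3 0
[16] 0 0 2 1 2
0 0 2 1 1
3 2 1 3 3
0 2 0 3 0
[17] 0 0 2 1 2
0 0 2 2 2
3 2 2 1 1
0 2 1 0 2
[18] 0 0 2 1 2
0 0 2 2 2
3 2 2 1 2
0 2 1 0 2
[19] 0 0 2 1 2
0 0 2 2 2
3 2 2 1 3
0 2 1 0 2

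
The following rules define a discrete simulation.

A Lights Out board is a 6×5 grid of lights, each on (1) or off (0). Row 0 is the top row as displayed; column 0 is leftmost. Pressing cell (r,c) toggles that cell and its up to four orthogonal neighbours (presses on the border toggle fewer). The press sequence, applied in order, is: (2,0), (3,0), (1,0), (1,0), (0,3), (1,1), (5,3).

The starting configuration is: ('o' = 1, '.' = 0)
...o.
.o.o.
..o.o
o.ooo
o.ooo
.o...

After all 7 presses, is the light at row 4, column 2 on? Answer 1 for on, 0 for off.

[0] ...o.
.o.o.
..o.o
o.ooo
o.ooo
.o...
[1] ...o.
oo.o.
ooo.o
..ooo
o.ooo
.o...
[2] ...o.
oo.o.
.oo.o
ooooo
..ooo
.o...
[3] o..o.
...o.
ooo.o
ooooo
..ooo
.o...
[4] ...o.
oo.o.
.oo.o
ooooo
..ooo
.o...
[5] ..o.o
oo...
.oo.o
ooooo
..ooo
.o...
[6] .oo.o
..o..
..o.o
ooooo
..ooo
.o...
[7] .oo.o
..o..
..o.o
ooooo
..o.o
.oooo

1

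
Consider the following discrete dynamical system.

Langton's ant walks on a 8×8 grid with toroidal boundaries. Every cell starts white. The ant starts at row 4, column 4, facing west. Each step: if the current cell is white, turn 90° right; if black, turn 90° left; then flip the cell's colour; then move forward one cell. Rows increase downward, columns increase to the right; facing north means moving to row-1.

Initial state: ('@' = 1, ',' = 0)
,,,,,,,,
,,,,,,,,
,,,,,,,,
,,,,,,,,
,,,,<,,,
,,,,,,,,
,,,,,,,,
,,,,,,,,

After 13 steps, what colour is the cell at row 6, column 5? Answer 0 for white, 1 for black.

0) ,,,,,,,,
,,,,,,,,
,,,,,,,,
,,,,,,,,
,,,,<,,,
,,,,,,,,
,,,,,,,,
,,,,,,,,
1) ,,,,,,,,
,,,,,,,,
,,,,,,,,
,,,,^,,,
,,,,@,,,
,,,,,,,,
,,,,,,,,
,,,,,,,,
2) ,,,,,,,,
,,,,,,,,
,,,,,,,,
,,,,@>,,
,,,,@,,,
,,,,,,,,
,,,,,,,,
,,,,,,,,
3) ,,,,,,,,
,,,,,,,,
,,,,,,,,
,,,,@@,,
,,,,@v,,
,,,,,,,,
,,,,,,,,
,,,,,,,,
4) ,,,,,,,,
,,,,,,,,
,,,,,,,,
,,,,@@,,
,,,,<@,,
,,,,,,,,
,,,,,,,,
,,,,,,,,
5) ,,,,,,,,
,,,,,,,,
,,,,,,,,
,,,,@@,,
,,,,,@,,
,,,,v,,,
,,,,,,,,
,,,,,,,,
6) ,,,,,,,,
,,,,,,,,
,,,,,,,,
,,,,@@,,
,,,,,@,,
,,,<@,,,
,,,,,,,,
,,,,,,,,
7) ,,,,,,,,
,,,,,,,,
,,,,,,,,
,,,,@@,,
,,,^,@,,
,,,@@,,,
,,,,,,,,
,,,,,,,,
8) ,,,,,,,,
,,,,,,,,
,,,,,,,,
,,,,@@,,
,,,@>@,,
,,,@@,,,
,,,,,,,,
,,,,,,,,
9) ,,,,,,,,
,,,,,,,,
,,,,,,,,
,,,,@@,,
,,,@@@,,
,,,@v,,,
,,,,,,,,
,,,,,,,,
10) ,,,,,,,,
,,,,,,,,
,,,,,,,,
,,,,@@,,
,,,@@@,,
,,,@,>,,
,,,,,,,,
,,,,,,,,
11) ,,,,,,,,
,,,,,,,,
,,,,,,,,
,,,,@@,,
,,,@@@,,
,,,@,@,,
,,,,,v,,
,,,,,,,,
12) ,,,,,,,,
,,,,,,,,
,,,,,,,,
,,,,@@,,
,,,@@@,,
,,,@,@,,
,,,,<@,,
,,,,,,,,
13) ,,,,,,,,
,,,,,,,,
,,,,,,,,
,,,,@@,,
,,,@@@,,
,,,@^@,,
,,,,@@,,
,,,,,,,,

1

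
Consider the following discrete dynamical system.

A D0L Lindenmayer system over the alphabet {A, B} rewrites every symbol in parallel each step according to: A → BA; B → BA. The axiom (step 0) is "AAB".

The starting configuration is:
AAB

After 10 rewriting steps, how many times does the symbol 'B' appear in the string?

1536

0) AAB
1) BABABA
2) BABABABABABA
3) BABABABABABABABABABABABA
4) BABABABABABABABABABABABABABABABABABABABABABABABA
5) BABABABABABABABABABABABABABABABABABABABABABABABABABABABABABABABABABABABABABABABABABABABABABABABA
6) BABABABABABABABABABABABABABABABABABABABABABABABABABABABABA…BABABABABABABABABABABABABABABABABABABABABABABABABABABABABA  (len 192)
7) BABABABABABABABABABABABABABABABABABABABABABABABABABABABABA…BABABABABABABABABABABABABABABABABABABABABABABABABABABABABA  (len 384)
8) BABABABABABABABABABABABABABABABABABABABABABABABABABABABABA…BABABABABABABABABABABABABABABABABABABABABABABABABABABABABA  (len 768)
9) BABABABABABABABABABABABABABABABABABABABABABABABABABABABABA…BABABABABABABABABABABABABABABABABABABABABABABABABABABABABA  (len 1536)
10) BABABABABABABABABABABABABABABABABABABABABABABABABABABABABA…BABABABABABABABABABABABABABABABABABABABABABABABABABABABABA  (len 3072)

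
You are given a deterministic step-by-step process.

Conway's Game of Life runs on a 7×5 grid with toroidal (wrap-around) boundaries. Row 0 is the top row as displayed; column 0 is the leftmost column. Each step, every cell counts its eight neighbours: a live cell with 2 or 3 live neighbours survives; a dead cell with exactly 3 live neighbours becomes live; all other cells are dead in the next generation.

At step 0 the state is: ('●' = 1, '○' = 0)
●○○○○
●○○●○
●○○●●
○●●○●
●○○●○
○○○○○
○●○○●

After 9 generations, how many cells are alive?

2

[0] ●○○○○
●○○●○
●○○●●
○●●○●
●○○●○
○○○○○
○●○○●
[1] ●●○○○
●●○●○
○○○○○
○●●○○
●●●●●
●○○○●
●○○○○
[2] ○○●○○
●●●○●
●○○○○
○○○○●
○○○○○
○○●○○
○○○○○
[3] ●○●●○
●○●●●
○○○●○
○○○○○
○○○○○
○○○○○
○○○○○
[4] ●○●○○
●○○○○
○○●●○
○○○○○
○○○○○
○○○○○
○○○○○
[5] ○●○○○
○○●●●
○○○○○
○○○○○
○○○○○
○○○○○
○○○○○
[6] ○○●●○
○○●●○
○○○●○
○○○○○
○○○○○
○○○○○
○○○○○
[7] ○○●●○
○○○○●
○○●●○
○○○○○
○○○○○
○○○○○
○○○○○
[8] ○○○●○
○○○○●
○○○●○
○○○○○
○○○○○
○○○○○
○○○○○
[9] ○○○○○
○○○●●
○○○○○
○○○○○
○○○○○
○○○○○
○○○○○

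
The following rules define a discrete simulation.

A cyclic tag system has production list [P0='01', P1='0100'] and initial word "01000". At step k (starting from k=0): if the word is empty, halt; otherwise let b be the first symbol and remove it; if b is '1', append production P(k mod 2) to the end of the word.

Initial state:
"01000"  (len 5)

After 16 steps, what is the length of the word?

[0] "01000"  (len 5)
[1] "1000"  (len 4)
[2] "0000100"  (len 7)
[3] "000100"  (len 6)
[4] "00100"  (len 5)
[5] "0100"  (len 4)
[6] "100"  (len 3)
[7] "0001"  (len 4)
[8] "001"  (len 3)
[9] "01"  (len 2)
[10] "1"  (len 1)
[11] "01"  (len 2)
[12] "1"  (len 1)
[13] "01"  (len 2)
[14] "1"  (len 1)
[15] "01"  (len 2)
[16] "1"  (len 1)

1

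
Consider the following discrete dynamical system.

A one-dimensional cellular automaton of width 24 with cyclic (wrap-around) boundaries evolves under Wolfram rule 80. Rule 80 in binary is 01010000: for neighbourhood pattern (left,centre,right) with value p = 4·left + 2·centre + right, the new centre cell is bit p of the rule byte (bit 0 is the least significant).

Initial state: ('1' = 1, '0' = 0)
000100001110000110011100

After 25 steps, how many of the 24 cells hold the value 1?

t=0: 000100001110000110011100
t=1: 000010000011000011000110
t=2: 000001000001100001100011
t=3: 100000100000110000110001
t=4: 110000010000011000011000
t=5: 011000001000001100001100
t=6: 001100000100000110000110
t=7: 000110000010000011000011
t=8: 100011000001000001100001
t=9: 110001100000100000110000
t=10: 011000110000010000011000
t=11: 001100011000001000001100
t=12: 000110001100000100000110
t=13: 000011000110000010000011
t=14: 100001100011000001000001
t=15: 110000110001100000100000
t=16: 011000011000110000010000
t=17: 001100001100011000001000
t=18: 000110000110001100000100
t=19: 000011000011000110000010
t=20: 000001100001100011000001
t=21: 100000110000110001100000
t=22: 010000011000011000110000
t=23: 001000001100001100011000
t=24: 000100000110000110001100
t=25: 000010000011000011000110

7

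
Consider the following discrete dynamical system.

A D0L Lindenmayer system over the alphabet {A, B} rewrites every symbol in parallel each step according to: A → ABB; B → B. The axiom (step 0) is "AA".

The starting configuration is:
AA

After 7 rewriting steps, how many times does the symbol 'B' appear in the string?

step 0: AA
step 1: ABBABB
step 2: ABBBBABBBB
step 3: ABBBBBBABBBBBB
step 4: ABBBBBBBBABBBBBBBB
step 5: ABBBBBBBBBBABBBBBBBBBB
step 6: ABBBBBBBBBBBBABBBBBBBBBBBB
step 7: ABBBBBBBBBBBBBBABBBBBBBBBBBBBB

28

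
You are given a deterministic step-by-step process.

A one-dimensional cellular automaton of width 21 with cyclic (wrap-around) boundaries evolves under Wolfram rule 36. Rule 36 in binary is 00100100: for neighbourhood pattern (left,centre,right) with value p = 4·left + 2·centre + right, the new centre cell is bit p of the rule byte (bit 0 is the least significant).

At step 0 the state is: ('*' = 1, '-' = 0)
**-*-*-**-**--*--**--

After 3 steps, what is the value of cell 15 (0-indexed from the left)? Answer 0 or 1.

0

0) **-*-*-**-**--*--**--
1) --*****--*----*------
2) ---------*----*------
3) ---------*----*------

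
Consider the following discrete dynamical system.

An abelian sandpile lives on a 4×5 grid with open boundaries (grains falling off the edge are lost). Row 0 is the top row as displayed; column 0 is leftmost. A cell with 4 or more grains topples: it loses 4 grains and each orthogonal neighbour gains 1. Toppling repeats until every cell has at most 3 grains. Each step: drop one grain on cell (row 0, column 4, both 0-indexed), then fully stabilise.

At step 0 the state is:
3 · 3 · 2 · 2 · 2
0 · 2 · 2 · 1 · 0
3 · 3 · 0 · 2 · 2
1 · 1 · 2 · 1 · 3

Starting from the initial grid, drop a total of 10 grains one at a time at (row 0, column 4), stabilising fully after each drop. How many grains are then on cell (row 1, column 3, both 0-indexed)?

[0] 3 · 3 · 2 · 2 · 2
0 · 2 · 2 · 1 · 0
3 · 3 · 0 · 2 · 2
1 · 1 · 2 · 1 · 3
[1] 3 · 3 · 2 · 2 · 3
0 · 2 · 2 · 1 · 0
3 · 3 · 0 · 2 · 2
1 · 1 · 2 · 1 · 3
[2] 3 · 3 · 2 · 3 · 0
0 · 2 · 2 · 1 · 1
3 · 3 · 0 · 2 · 2
1 · 1 · 2 · 1 · 3
[3] 3 · 3 · 2 · 3 · 1
0 · 2 · 2 · 1 · 1
3 · 3 · 0 · 2 · 2
1 · 1 · 2 · 1 · 3
[4] 3 · 3 · 2 · 3 · 2
0 · 2 · 2 · 1 · 1
3 · 3 · 0 · 2 · 2
1 · 1 · 2 · 1 · 3
[5] 3 · 3 · 2 · 3 · 3
0 · 2 · 2 · 1 · 1
3 · 3 · 0 · 2 · 2
1 · 1 · 2 · 1 · 3
[6] 3 · 3 · 3 · 0 · 1
0 · 2 · 2 · 2 · 2
3 · 3 · 0 · 2 · 2
1 · 1 · 2 · 1 · 3
[7] 3 · 3 · 3 · 0 · 2
0 · 2 · 2 · 2 · 2
3 · 3 · 0 · 2 · 2
1 · 1 · 2 · 1 · 3
[8] 3 · 3 · 3 · 0 · 3
0 · 2 · 2 · 2 · 2
3 · 3 · 0 · 2 · 2
1 · 1 · 2 · 1 · 3
[9] 3 · 3 · 3 · 1 · 0
0 · 2 · 2 · 2 · 3
3 · 3 · 0 · 2 · 2
1 · 1 · 2 · 1 · 3
[10] 3 · 3 · 3 · 1 · 1
0 · 2 · 2 · 2 · 3
3 · 3 · 0 · 2 · 2
1 · 1 · 2 · 1 · 3

2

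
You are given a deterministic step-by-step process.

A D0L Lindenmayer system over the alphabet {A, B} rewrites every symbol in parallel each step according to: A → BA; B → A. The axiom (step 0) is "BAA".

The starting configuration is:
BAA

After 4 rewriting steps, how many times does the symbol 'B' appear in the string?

0) BAA
1) ABABA
2) BAABAABA
3) ABABAABABAABA
4) BAABAABABAABAABABAABA

8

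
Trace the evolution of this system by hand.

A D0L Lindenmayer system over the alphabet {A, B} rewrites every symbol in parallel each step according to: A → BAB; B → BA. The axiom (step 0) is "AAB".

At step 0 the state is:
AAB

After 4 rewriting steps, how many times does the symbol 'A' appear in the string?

46

step 0: AAB
step 1: BABBABBA
step 2: BABABBABABABBABABAB
step 3: BABABBABABBABABABBABABBABABBABABABBABABBABABBA
step 4: BABABBABABBABABABBABABBABABABBABABBABABBABABABBABABBABABABBABABBABABABBABABBABABBABABABBABABBABABABBABABBABABAB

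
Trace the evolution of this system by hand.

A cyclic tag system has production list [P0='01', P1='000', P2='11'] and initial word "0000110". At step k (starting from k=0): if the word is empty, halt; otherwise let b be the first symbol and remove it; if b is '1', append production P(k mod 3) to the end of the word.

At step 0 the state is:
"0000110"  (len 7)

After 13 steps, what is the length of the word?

4

k=0  "0000110"  (len 7)
k=1  "000110"  (len 6)
k=2  "00110"  (len 5)
k=3  "0110"  (len 4)
k=4  "110"  (len 3)
k=5  "10000"  (len 5)
k=6  "000011"  (len 6)
k=7  "00011"  (len 5)
k=8  "0011"  (len 4)
k=9  "011"  (len 3)
k=10  "11"  (len 2)
k=11  "1000"  (len 4)
k=12  "00011"  (len 5)
k=13  "0011"  (len 4)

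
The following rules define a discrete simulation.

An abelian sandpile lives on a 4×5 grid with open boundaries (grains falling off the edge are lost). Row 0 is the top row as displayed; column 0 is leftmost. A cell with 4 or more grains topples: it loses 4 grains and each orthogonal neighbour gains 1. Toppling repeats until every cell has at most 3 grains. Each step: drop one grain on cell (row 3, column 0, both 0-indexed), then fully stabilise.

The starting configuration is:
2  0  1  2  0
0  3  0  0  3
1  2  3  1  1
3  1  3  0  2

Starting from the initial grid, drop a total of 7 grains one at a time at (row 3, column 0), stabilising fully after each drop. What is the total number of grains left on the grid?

31

0) 2  0  1  2  0
0  3  0  0  3
1  2  3  1  1
3  1  3  0  2
1) 2  0  1  2  0
0  3  0  0  3
2  2  3  1  1
0  2  3  0  2
2) 2  0  1  2  0
0  3  0  0  3
2  2  3  1  1
1  2  3  0  2
3) 2  0  1  2  0
0  3  0  0  3
2  2  3  1  1
2  2  3  0  2
4) 2  0  1  2  0
0  3  0  0  3
2  2  3  1  1
3  2  3  0  2
5) 2  0  1  2  0
0  3  0  0  3
3  2  3  1  1
0  3  3  0  2
6) 2  0  1  2  0
0  3  0  0  3
3  2  3  1  1
1  3  3  0  2
7) 2  0  1  2  0
0  3  0  0  3
3  2  3  1  1
2  3  3  0  2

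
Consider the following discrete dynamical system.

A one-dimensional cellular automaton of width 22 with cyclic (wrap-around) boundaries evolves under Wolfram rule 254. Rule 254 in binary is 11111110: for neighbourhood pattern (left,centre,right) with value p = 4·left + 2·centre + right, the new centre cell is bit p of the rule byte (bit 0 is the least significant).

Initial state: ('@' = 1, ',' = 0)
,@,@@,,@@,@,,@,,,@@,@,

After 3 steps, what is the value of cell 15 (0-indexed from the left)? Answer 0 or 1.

0) ,@,@@,,@@,@,,@,,,@@,@,
1) @@@@@@@@@@@@@@@,@@@@@@
2) @@@@@@@@@@@@@@@@@@@@@@
3) @@@@@@@@@@@@@@@@@@@@@@

1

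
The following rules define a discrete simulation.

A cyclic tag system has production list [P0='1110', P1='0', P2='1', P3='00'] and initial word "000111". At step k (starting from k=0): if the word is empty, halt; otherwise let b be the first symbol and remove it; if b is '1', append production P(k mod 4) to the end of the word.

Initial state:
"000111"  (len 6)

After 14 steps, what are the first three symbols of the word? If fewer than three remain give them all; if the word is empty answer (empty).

k=0  "000111"  (len 6)
k=1  "00111"  (len 5)
k=2  "0111"  (len 4)
k=3  "111"  (len 3)
k=4  "1100"  (len 4)
k=5  "1001110"  (len 7)
k=6  "0011100"  (len 7)
k=7  "011100"  (len 6)
k=8  "11100"  (len 5)
k=9  "11001110"  (len 8)
k=10  "10011100"  (len 8)
k=11  "00111001"  (len 8)
k=12  "0111001"  (len 7)
k=13  "111001"  (len 6)
k=14  "110010"  (len 6)

110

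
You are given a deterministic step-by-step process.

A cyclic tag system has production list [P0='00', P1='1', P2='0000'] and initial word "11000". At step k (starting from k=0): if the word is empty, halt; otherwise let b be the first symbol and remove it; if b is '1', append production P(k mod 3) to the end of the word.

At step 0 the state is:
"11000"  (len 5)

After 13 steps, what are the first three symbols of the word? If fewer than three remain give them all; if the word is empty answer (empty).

(empty)

k=0  "11000"  (len 5)
k=1  "100000"  (len 6)
k=2  "000001"  (len 6)
k=3  "00001"  (len 5)
k=4  "0001"  (len 4)
k=5  "001"  (len 3)
k=6  "01"  (len 2)
k=7  "1"  (len 1)
k=8  "1"  (len 1)
k=9  "0000"  (len 4)
k=10  "000"  (len 3)
k=11  "00"  (len 2)
k=12  "0"  (len 1)
k=13  (halted — word empty)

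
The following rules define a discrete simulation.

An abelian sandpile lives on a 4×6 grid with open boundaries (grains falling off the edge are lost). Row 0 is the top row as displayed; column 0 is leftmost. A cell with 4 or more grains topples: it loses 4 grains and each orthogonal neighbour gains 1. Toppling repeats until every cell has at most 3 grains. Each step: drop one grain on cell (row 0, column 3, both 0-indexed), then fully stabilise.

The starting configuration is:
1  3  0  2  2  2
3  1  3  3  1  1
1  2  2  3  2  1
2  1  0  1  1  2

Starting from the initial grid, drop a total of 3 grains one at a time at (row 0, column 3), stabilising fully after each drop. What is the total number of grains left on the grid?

42

0) 1  3  0  2  2  2
3  1  3  3  1  1
1  2  2  3  2  1
2  1  0  1  1  2
1) 1  3  0  3  2  2
3  1  3  3  1  1
1  2  2  3  2  1
2  1  0  1  1  2
2) 1  3  2  1  3  2
3  2  1  2  2  1
1  3  0  1  3  1
2  1  1  2  1  2
3) 1  3  2  2  3  2
3  2  1  2  2  1
1  3  0  1  3  1
2  1  1  2  1  2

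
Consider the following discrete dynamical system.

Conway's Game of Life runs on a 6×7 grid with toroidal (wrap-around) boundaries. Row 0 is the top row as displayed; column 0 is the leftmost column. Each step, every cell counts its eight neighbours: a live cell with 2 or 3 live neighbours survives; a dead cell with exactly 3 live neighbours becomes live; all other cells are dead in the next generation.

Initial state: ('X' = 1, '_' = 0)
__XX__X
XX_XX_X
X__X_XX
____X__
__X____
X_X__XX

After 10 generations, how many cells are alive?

t=0: __XX__X
XX_XX_X
X__X_XX
____X__
__X____
X_X__XX
t=1: _______
_X_____
_XXX___
___XXXX
_X_X_XX
X_X__XX
t=2: XX____X
_X_____
XX_X_X_
_X____X
_X_X___
XXX_XX_
t=3: _____XX
_______
_X____X
_X__X_X
___XXXX
___XXX_
t=4: _____XX
X____XX
_____X_
__XXX_X
X_X___X
___X___
t=5: X___XX_
X___X__
X__X___
XXXXX_X
XXX_XXX
X____X_
t=6: XX__XX_
XX_XXX_
_____X_
_______
_______
___X___
t=7: XX___X_
XXXX___
_____XX
_______
_______
____X__
t=8: X__XX_X
__X_XX_
XXX___X
_______
_______
_______
t=9: ___XX_X
__X_X__
XXXX_XX
XX_____
_______
_______
t=10: ___XXX_
_______
___XXXX
_______
_______
_______

7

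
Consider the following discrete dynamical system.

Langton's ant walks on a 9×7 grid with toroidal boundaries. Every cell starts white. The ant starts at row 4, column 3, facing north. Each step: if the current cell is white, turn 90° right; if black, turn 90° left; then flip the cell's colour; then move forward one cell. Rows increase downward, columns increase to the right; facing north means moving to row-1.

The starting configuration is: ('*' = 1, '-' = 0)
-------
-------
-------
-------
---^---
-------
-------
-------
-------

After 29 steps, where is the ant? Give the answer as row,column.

t=0: -------
-------
-------
-------
---^---
-------
-------
-------
-------
t=1: -------
-------
-------
-------
---*>--
-------
-------
-------
-------
t=2: -------
-------
-------
-------
---**--
----v--
-------
-------
-------
t=3: -------
-------
-------
-------
---**--
---<*--
-------
-------
-------
t=4: -------
-------
-------
-------
---^*--
---**--
-------
-------
-------
t=5: -------
-------
-------
-------
--<-*--
---**--
-------
-------
-------
t=6: -------
-------
-------
--^----
--*-*--
---**--
-------
-------
-------
t=7: -------
-------
-------
--*>---
--*-*--
---**--
-------
-------
-------
t=8: -------
-------
-------
--**---
--*v*--
---**--
-------
-------
-------
t=9: -------
-------
-------
--**---
--<**--
---**--
-------
-------
-------
t=10: -------
-------
-------
--**---
---**--
--v**--
-------
-------
-------
t=11: -------
-------
-------
--**---
---**--
-<***--
-------
-------
-------
t=12: -------
-------
-------
--**---
-^-**--
-****--
-------
-------
-------
t=13: -------
-------
-------
--**---
-*>**--
-****--
-------
-------
-------
t=14: -------
-------
-------
--**---
-****--
-*v**--
-------
-------
-------
t=15: -------
-------
-------
--**---
-****--
-*->*--
-------
-------
-------
t=16: -------
-------
-------
--**---
-**^*--
-*--*--
-------
-------
-------
t=17: -------
-------
-------
--**---
-*<-*--
-*--*--
-------
-------
-------
t=18: -------
-------
-------
--**---
-*--*--
-*v-*--
-------
-------
-------
t=19: -------
-------
-------
--**---
-*--*--
-<*-*--
-------
-------
-------
t=20: -------
-------
-------
--**---
-*--*--
--*-*--
-v-----
-------
-------
t=21: -------
-------
-------
--**---
-*--*--
--*-*--
<*-----
-------
-------
t=22: -------
-------
-------
--**---
-*--*--
^-*-*--
**-----
-------
-------
t=23: -------
-------
-------
--**---
-*--*--
*>*-*--
**-----
-------
-------
t=24: -------
-------
-------
--**---
-*--*--
***-*--
*v-----
-------
-------
t=25: -------
-------
-------
--**---
-*--*--
***-*--
*->----
-------
-------
t=26: -------
-------
-------
--**---
-*--*--
***-*--
*-*----
--v----
-------
t=27: -------
-------
-------
--**---
-*--*--
***-*--
*-*----
-<*----
-------
t=28: -------
-------
-------
--**---
-*--*--
***-*--
*^*----
-**----
-------
t=29: -------
-------
-------
--**---
-*--*--
***-*--
**>----
-**----
-------

6,2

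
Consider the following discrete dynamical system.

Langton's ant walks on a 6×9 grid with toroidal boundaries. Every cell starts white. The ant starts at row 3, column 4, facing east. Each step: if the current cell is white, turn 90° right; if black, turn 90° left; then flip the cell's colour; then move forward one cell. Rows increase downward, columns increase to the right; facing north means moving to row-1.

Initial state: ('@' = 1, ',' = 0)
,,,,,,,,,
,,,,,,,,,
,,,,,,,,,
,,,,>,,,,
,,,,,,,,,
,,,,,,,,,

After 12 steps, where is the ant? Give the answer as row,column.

1,4

0) ,,,,,,,,,
,,,,,,,,,
,,,,,,,,,
,,,,>,,,,
,,,,,,,,,
,,,,,,,,,
1) ,,,,,,,,,
,,,,,,,,,
,,,,,,,,,
,,,,@,,,,
,,,,v,,,,
,,,,,,,,,
2) ,,,,,,,,,
,,,,,,,,,
,,,,,,,,,
,,,,@,,,,
,,,<@,,,,
,,,,,,,,,
3) ,,,,,,,,,
,,,,,,,,,
,,,,,,,,,
,,,^@,,,,
,,,@@,,,,
,,,,,,,,,
4) ,,,,,,,,,
,,,,,,,,,
,,,,,,,,,
,,,@>,,,,
,,,@@,,,,
,,,,,,,,,
5) ,,,,,,,,,
,,,,,,,,,
,,,,^,,,,
,,,@,,,,,
,,,@@,,,,
,,,,,,,,,
6) ,,,,,,,,,
,,,,,,,,,
,,,,@>,,,
,,,@,,,,,
,,,@@,,,,
,,,,,,,,,
7) ,,,,,,,,,
,,,,,,,,,
,,,,@@,,,
,,,@,v,,,
,,,@@,,,,
,,,,,,,,,
8) ,,,,,,,,,
,,,,,,,,,
,,,,@@,,,
,,,@<@,,,
,,,@@,,,,
,,,,,,,,,
9) ,,,,,,,,,
,,,,,,,,,
,,,,^@,,,
,,,@@@,,,
,,,@@,,,,
,,,,,,,,,
10) ,,,,,,,,,
,,,,,,,,,
,,,<,@,,,
,,,@@@,,,
,,,@@,,,,
,,,,,,,,,
11) ,,,,,,,,,
,,,^,,,,,
,,,@,@,,,
,,,@@@,,,
,,,@@,,,,
,,,,,,,,,
12) ,,,,,,,,,
,,,@>,,,,
,,,@,@,,,
,,,@@@,,,
,,,@@,,,,
,,,,,,,,,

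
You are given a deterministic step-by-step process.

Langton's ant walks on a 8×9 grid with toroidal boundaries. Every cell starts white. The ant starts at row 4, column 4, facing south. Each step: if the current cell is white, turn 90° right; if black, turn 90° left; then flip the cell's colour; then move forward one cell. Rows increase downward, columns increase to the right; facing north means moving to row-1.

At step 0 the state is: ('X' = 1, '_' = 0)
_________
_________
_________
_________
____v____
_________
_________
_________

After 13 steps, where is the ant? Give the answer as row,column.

4,5

t=0: _________
_________
_________
_________
____v____
_________
_________
_________
t=1: _________
_________
_________
_________
___<X____
_________
_________
_________
t=2: _________
_________
_________
___^_____
___XX____
_________
_________
_________
t=3: _________
_________
_________
___X>____
___XX____
_________
_________
_________
t=4: _________
_________
_________
___XX____
___Xv____
_________
_________
_________
t=5: _________
_________
_________
___XX____
___X_>___
_________
_________
_________
t=6: _________
_________
_________
___XX____
___X_X___
_____v___
_________
_________
t=7: _________
_________
_________
___XX____
___X_X___
____<X___
_________
_________
t=8: _________
_________
_________
___XX____
___X^X___
____XX___
_________
_________
t=9: _________
_________
_________
___XX____
___XX>___
____XX___
_________
_________
t=10: _________
_________
_________
___XX^___
___XX____
____XX___
_________
_________
t=11: _________
_________
_________
___XXX>__
___XX____
____XX___
_________
_________
t=12: _________
_________
_________
___XXXX__
___XX_v__
____XX___
_________
_________
t=13: _________
_________
_________
___XXXX__
___XX<X__
____XX___
_________
_________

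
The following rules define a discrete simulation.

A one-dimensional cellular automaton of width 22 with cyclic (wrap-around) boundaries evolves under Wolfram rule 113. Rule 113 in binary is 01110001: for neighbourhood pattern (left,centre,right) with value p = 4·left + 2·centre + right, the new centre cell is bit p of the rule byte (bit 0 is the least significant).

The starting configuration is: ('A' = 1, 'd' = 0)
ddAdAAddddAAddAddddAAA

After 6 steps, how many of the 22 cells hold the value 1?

step 0: ddAdAAddddAAddAddddAAA
step 1: AddAdAAAAddAAddAAAdddA
step 2: AAddAdddAAddAAdddAAAdd
step 3: dAAddAAddAAddAAAdddAAd
step 4: ddAAddAAddAAdddAAAddAA
step 5: AddAAddAAddAAAdddAAddA
step 6: AAddAAddAAdddAAAddAAdd

11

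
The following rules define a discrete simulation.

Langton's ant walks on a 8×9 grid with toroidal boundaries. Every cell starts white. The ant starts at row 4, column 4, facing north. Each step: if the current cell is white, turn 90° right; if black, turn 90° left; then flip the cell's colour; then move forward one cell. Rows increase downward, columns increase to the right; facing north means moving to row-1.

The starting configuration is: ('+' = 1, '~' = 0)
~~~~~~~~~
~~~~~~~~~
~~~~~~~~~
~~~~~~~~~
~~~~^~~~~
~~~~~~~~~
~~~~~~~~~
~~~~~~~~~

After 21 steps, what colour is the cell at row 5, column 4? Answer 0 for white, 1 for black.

step 0: ~~~~~~~~~
~~~~~~~~~
~~~~~~~~~
~~~~~~~~~
~~~~^~~~~
~~~~~~~~~
~~~~~~~~~
~~~~~~~~~
step 1: ~~~~~~~~~
~~~~~~~~~
~~~~~~~~~
~~~~~~~~~
~~~~+>~~~
~~~~~~~~~
~~~~~~~~~
~~~~~~~~~
step 2: ~~~~~~~~~
~~~~~~~~~
~~~~~~~~~
~~~~~~~~~
~~~~++~~~
~~~~~v~~~
~~~~~~~~~
~~~~~~~~~
step 3: ~~~~~~~~~
~~~~~~~~~
~~~~~~~~~
~~~~~~~~~
~~~~++~~~
~~~~<+~~~
~~~~~~~~~
~~~~~~~~~
step 4: ~~~~~~~~~
~~~~~~~~~
~~~~~~~~~
~~~~~~~~~
~~~~^+~~~
~~~~++~~~
~~~~~~~~~
~~~~~~~~~
step 5: ~~~~~~~~~
~~~~~~~~~
~~~~~~~~~
~~~~~~~~~
~~~<~+~~~
~~~~++~~~
~~~~~~~~~
~~~~~~~~~
step 6: ~~~~~~~~~
~~~~~~~~~
~~~~~~~~~
~~~^~~~~~
~~~+~+~~~
~~~~++~~~
~~~~~~~~~
~~~~~~~~~
step 7: ~~~~~~~~~
~~~~~~~~~
~~~~~~~~~
~~~+>~~~~
~~~+~+~~~
~~~~++~~~
~~~~~~~~~
~~~~~~~~~
step 8: ~~~~~~~~~
~~~~~~~~~
~~~~~~~~~
~~~++~~~~
~~~+v+~~~
~~~~++~~~
~~~~~~~~~
~~~~~~~~~
step 9: ~~~~~~~~~
~~~~~~~~~
~~~~~~~~~
~~~++~~~~
~~~<++~~~
~~~~++~~~
~~~~~~~~~
~~~~~~~~~
step 10: ~~~~~~~~~
~~~~~~~~~
~~~~~~~~~
~~~++~~~~
~~~~++~~~
~~~v++~~~
~~~~~~~~~
~~~~~~~~~
step 11: ~~~~~~~~~
~~~~~~~~~
~~~~~~~~~
~~~++~~~~
~~~~++~~~
~~<+++~~~
~~~~~~~~~
~~~~~~~~~
step 12: ~~~~~~~~~
~~~~~~~~~
~~~~~~~~~
~~~++~~~~
~~^~++~~~
~~++++~~~
~~~~~~~~~
~~~~~~~~~
step 13: ~~~~~~~~~
~~~~~~~~~
~~~~~~~~~
~~~++~~~~
~~+>++~~~
~~++++~~~
~~~~~~~~~
~~~~~~~~~
step 14: ~~~~~~~~~
~~~~~~~~~
~~~~~~~~~
~~~++~~~~
~~++++~~~
~~+v++~~~
~~~~~~~~~
~~~~~~~~~
step 15: ~~~~~~~~~
~~~~~~~~~
~~~~~~~~~
~~~++~~~~
~~++++~~~
~~+~>+~~~
~~~~~~~~~
~~~~~~~~~
step 16: ~~~~~~~~~
~~~~~~~~~
~~~~~~~~~
~~~++~~~~
~~++^+~~~
~~+~~+~~~
~~~~~~~~~
~~~~~~~~~
step 17: ~~~~~~~~~
~~~~~~~~~
~~~~~~~~~
~~~++~~~~
~~+<~+~~~
~~+~~+~~~
~~~~~~~~~
~~~~~~~~~
step 18: ~~~~~~~~~
~~~~~~~~~
~~~~~~~~~
~~~++~~~~
~~+~~+~~~
~~+v~+~~~
~~~~~~~~~
~~~~~~~~~
step 19: ~~~~~~~~~
~~~~~~~~~
~~~~~~~~~
~~~++~~~~
~~+~~+~~~
~~<+~+~~~
~~~~~~~~~
~~~~~~~~~
step 20: ~~~~~~~~~
~~~~~~~~~
~~~~~~~~~
~~~++~~~~
~~+~~+~~~
~~~+~+~~~
~~v~~~~~~
~~~~~~~~~
step 21: ~~~~~~~~~
~~~~~~~~~
~~~~~~~~~
~~~++~~~~
~~+~~+~~~
~~~+~+~~~
~<+~~~~~~
~~~~~~~~~

0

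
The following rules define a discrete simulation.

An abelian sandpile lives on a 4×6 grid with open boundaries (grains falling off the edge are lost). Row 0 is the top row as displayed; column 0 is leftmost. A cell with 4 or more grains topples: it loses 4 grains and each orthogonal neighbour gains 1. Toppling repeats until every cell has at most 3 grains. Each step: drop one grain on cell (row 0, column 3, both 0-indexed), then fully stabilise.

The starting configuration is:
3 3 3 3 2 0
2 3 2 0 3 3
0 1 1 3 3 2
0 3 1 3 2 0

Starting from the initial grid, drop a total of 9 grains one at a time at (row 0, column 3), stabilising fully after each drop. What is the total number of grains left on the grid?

40

0) 3 3 3 3 2 0
2 3 2 0 3 3
0 1 1 3 3 2
0 3 1 3 2 0
1) 1 2 2 1 3 0
0 2 0 2 3 3
1 2 2 3 3 2
0 3 1 3 2 0
2) 1 2 2 2 3 0
0 2 0 2 3 3
1 2 2 3 3 2
0 3 1 3 2 0
3) 1 2 2 3 3 0
0 2 0 2 3 3
1 2 2 3 3 2
0 3 1 3 2 0
4) 1 2 3 2 1 2
0 2 1 1 3 1
1 2 3 2 3 0
0 3 2 1 0 2
5) 1 2 3 3 1 2
0 2 1 1 3 1
1 2 3 2 3 0
0 3 2 1 0 2
6) 1 3 0 1 2 2
0 2 2 2 3 1
1 2 3 2 3 0
0 3 2 1 0 2
7) 1 3 0 2 2 2
0 2 2 2 3 1
1 2 3 2 3 0
0 3 2 1 0 2
8) 1 3 0 3 2 2
0 2 2 2 3 1
1 2 3 2 3 0
0 3 2 1 0 2
9) 1 3 1 0 3 2
0 2 2 3 3 1
1 2 3 2 3 0
0 3 2 1 0 2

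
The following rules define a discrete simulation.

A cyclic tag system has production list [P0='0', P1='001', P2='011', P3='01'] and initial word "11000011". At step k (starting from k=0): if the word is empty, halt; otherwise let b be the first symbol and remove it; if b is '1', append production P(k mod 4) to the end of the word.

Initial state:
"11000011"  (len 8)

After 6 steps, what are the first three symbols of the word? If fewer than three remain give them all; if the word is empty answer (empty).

step 0: "11000011"  (len 8)
step 1: "10000110"  (len 8)
step 2: "0000110001"  (len 10)
step 3: "000110001"  (len 9)
step 4: "00110001"  (len 8)
step 5: "0110001"  (len 7)
step 6: "110001"  (len 6)

110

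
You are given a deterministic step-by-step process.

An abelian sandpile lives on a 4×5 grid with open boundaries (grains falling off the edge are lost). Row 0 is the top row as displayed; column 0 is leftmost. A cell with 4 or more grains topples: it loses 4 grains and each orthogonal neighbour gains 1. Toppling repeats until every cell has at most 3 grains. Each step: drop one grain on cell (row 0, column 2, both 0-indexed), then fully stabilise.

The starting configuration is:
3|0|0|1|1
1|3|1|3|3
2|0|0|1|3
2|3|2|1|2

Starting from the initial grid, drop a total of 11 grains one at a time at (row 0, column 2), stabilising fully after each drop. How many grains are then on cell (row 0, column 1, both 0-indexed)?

gen 0: 3|0|0|1|1
1|3|1|3|3
2|0|0|1|3
2|3|2|1|2
gen 1: 3|0|1|1|1
1|3|1|3|3
2|0|0|1|3
2|3|2|1|2
gen 2: 3|0|2|1|1
1|3|1|3|3
2|0|0|1|3
2|3|2|1|2
gen 3: 3|0|3|1|1
1|3|1|3|3
2|0|0|1|3
2|3|2|1|2
gen 4: 3|1|0|2|1
1|3|2|3|3
2|0|0|1|3
2|3|2|1|2
gen 5: 3|1|1|2|1
1|3|2|3|3
2|0|0|1|3
2|3|2|1|2
gen 6: 3|1|2|2|1
1|3|2|3|3
2|0|0|1|3
2|3|2|1|2
gen 7: 3|1|3|2|1
1|3|2|3|3
2|0|0|1|3
2|3|2|1|2
gen 8: 3|2|0|3|1
1|3|3|3|3
2|0|0|1|3
2|3|2|1|2
gen 9: 3|2|1|3|1
1|3|3|3|3
2|0|0|1|3
2|3|2|1|2
gen 10: 3|2|2|3|1
1|3|3|3|3
2|0|0|1|3
2|3|2|1|2
gen 11: 3|2|3|3|1
1|3|3|3|3
2|0|0|1|3
2|3|2|1|2

2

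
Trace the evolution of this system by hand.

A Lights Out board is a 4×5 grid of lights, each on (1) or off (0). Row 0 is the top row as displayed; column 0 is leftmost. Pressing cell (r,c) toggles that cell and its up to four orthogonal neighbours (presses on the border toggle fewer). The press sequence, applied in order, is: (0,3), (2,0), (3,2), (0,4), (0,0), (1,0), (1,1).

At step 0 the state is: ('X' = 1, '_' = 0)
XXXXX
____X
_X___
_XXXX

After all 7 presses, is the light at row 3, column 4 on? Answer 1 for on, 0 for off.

1

[0] XXXXX
____X
_X___
_XXXX
[1] XX___
___XX
_X___
_XXXX
[2] XX___
X__XX
X____
XXXXX
[3] XX___
X__XX
X_X__
X___X
[4] XX_XX
X__X_
X_X__
X___X
[5] ___XX
___X_
X_X__
X___X
[6] X__XX
XX_X_
__X__
X___X
[7] XX_XX
__XX_
_XX__
X___X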